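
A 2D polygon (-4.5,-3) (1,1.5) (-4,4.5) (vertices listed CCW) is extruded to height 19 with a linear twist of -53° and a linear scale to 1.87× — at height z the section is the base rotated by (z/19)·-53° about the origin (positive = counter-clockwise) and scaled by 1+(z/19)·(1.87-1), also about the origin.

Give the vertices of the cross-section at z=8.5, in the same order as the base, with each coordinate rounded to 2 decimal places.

t = z/height = 8.5/19 = 0.447368
s = 1 + (scale-1)·z/height = 1 + (1.87-1)·8.5/19 = 1.389211
θ = twist·z/height = -53°·8.5/19 = -23.7105° = -0.413827 rad
cos θ = 0.915589, sin θ = -0.402116 (intermediates below are computed at full precision and shown rounded to 5 d.p.)
v1: (-4.5,-3) → rotate → (-5.32650,-0.93724) → ×s → (-7.39963,-1.30203) → (-7.40,-1.30)
v2: (1,1.5) → rotate → (1.51876,0.97127) → ×s → (2.10988,1.34929) → (2.11,1.35)
v3: (-4,4.5) → rotate → (-1.85283,5.72861) → ×s → (-2.57398,7.95825) → (-2.57,7.96)

Cross-section at z=8.5: (-7.40,-1.30) (2.11,1.35) (-2.57,7.96)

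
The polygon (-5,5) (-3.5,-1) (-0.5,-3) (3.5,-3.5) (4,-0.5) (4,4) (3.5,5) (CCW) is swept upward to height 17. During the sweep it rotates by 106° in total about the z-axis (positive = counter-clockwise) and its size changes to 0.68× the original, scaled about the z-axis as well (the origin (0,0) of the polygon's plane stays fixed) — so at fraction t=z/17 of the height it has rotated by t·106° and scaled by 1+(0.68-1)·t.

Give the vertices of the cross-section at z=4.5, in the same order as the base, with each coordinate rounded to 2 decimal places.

Cross-section at z=4.5: (-6.19,1.89) (-2.40,-2.31) (0.89,-2.64) (4.33,-1.32) (3.45,1.32) (1.51,4.95) (0.67,5.55)

t = z/height = 4.5/17 = 0.264706
s = 1 + (scale-1)·z/height = 1 + (0.68-1)·4.5/17 = 0.915294
θ = twist·z/height = 106°·4.5/17 = 28.0588° = 0.489719 rad
cos θ = 0.882465, sin θ = 0.470378 (intermediates below are computed at full precision and shown rounded to 5 d.p.)
v1: (-5,5) → rotate → (-6.76421,2.06044) → ×s → (-6.19125,1.88591) → (-6.19,1.89)
v2: (-3.5,-1) → rotate → (-2.61825,-2.52879) → ×s → (-2.39647,-2.31458) → (-2.40,-2.31)
v3: (-0.5,-3) → rotate → (0.96990,-2.88258) → ×s → (0.88774,-2.63841) → (0.89,-2.64)
v4: (3.5,-3.5) → rotate → (4.73495,-1.44231) → ×s → (4.33387,-1.32013) → (4.33,-1.32)
v5: (4,-0.5) → rotate → (3.76505,1.44028) → ×s → (3.44613,1.31828) → (3.45,1.32)
v6: (4,4) → rotate → (1.64835,5.41137) → ×s → (1.50872,4.95300) → (1.51,4.95)
v7: (3.5,5) → rotate → (0.73674,6.05865) → ×s → (0.67433,5.54544) → (0.67,5.55)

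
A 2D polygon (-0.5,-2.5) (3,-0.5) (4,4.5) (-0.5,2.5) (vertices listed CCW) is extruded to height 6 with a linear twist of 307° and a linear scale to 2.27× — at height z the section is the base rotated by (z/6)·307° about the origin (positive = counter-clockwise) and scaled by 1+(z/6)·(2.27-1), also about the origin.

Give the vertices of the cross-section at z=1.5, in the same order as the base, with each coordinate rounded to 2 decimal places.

t = z/height = 1.5/6 = 0.25
s = 1 + (scale-1)·z/height = 1 + (2.27-1)·1.5/6 = 1.317500
θ = twist·z/height = 307°·1.5/6 = 76.7500° = 1.339540 rad
cos θ = 0.229200, sin θ = 0.973379 (intermediates below are computed at full precision and shown rounded to 5 d.p.)
v1: (-0.5,-2.5) → rotate → (2.31885,-1.05969) → ×s → (3.05508,-1.39614) → (3.06,-1.40)
v2: (3,-0.5) → rotate → (1.17429,2.80554) → ×s → (1.54713,3.69630) → (1.55,3.70)
v3: (4,4.5) → rotate → (-3.46341,4.92492) → ×s → (-4.56304,6.48858) → (-4.56,6.49)
v4: (-0.5,2.5) → rotate → (-2.54805,0.08631) → ×s → (-3.35705,0.11372) → (-3.36,0.11)

Cross-section at z=1.5: (3.06,-1.40) (1.55,3.70) (-4.56,6.49) (-3.36,0.11)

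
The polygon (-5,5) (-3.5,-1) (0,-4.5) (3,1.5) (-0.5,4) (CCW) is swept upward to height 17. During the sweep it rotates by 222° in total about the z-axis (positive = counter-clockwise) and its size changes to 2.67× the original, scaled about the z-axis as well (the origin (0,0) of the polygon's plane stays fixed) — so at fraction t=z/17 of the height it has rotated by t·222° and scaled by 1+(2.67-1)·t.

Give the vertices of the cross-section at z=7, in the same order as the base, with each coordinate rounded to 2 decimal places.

t = z/height = 7/17 = 0.411765
s = 1 + (scale-1)·z/height = 1 + (2.67-1)·7/17 = 1.687647
θ = twist·z/height = 222°·7/17 = 91.4118° = 1.595436 rad
cos θ = -0.024637, sin θ = 0.999696 (intermediates below are computed at full precision and shown rounded to 5 d.p.)
v1: (-5,5) → rotate → (-4.87530,-5.12167) → ×s → (-8.22778,-8.64357) → (-8.23,-8.64)
v2: (-3.5,-1) → rotate → (1.08593,-3.47430) → ×s → (1.83266,-5.86339) → (1.83,-5.86)
v3: (0,-4.5) → rotate → (4.49863,0.11087) → ×s → (7.59211,0.18711) → (7.59,0.19)
v4: (3,1.5) → rotate → (-1.57346,2.96213) → ×s → (-2.65544,4.99904) → (-2.66,5.00)
v5: (-0.5,4) → rotate → (-3.98647,-0.59840) → ×s → (-6.72775,-1.00988) → (-6.73,-1.01)

Cross-section at z=7: (-8.23,-8.64) (1.83,-5.86) (7.59,0.19) (-2.66,5.00) (-6.73,-1.01)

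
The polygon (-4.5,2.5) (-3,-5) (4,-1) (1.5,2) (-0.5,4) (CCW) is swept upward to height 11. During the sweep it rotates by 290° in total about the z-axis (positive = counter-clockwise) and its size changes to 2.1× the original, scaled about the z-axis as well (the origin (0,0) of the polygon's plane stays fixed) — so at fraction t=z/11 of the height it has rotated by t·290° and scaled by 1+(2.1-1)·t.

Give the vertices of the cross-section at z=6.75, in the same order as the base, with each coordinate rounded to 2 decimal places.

Cross-section at z=6.75: (7.38,-4.45) (5.32,8.19) (-6.64,1.91) (-2.63,-3.26) (0.60,-6.73)

t = z/height = 6.75/11 = 0.613636
s = 1 + (scale-1)·z/height = 1 + (2.1-1)·6.75/11 = 1.675000
θ = twist·z/height = 290°·6.75/11 = 177.9545° = 3.105893 rad
cos θ = -0.999363, sin θ = 0.035692 (intermediates below are computed at full precision and shown rounded to 5 d.p.)
v1: (-4.5,2.5) → rotate → (4.40790,-2.65902) → ×s → (7.38324,-4.45386) → (7.38,-4.45)
v2: (-3,-5) → rotate → (3.17655,4.88974) → ×s → (5.32072,8.19031) → (5.32,8.19)
v3: (4,-1) → rotate → (-3.96176,1.14213) → ×s → (-6.63595,1.91307) → (-6.64,1.91)
v4: (1.5,2) → rotate → (-1.57043,-1.94519) → ×s → (-2.63047,-3.25819) → (-2.63,-3.26)
v5: (-0.5,4) → rotate → (0.35691,-4.01530) → ×s → (0.59783,-6.72562) → (0.60,-6.73)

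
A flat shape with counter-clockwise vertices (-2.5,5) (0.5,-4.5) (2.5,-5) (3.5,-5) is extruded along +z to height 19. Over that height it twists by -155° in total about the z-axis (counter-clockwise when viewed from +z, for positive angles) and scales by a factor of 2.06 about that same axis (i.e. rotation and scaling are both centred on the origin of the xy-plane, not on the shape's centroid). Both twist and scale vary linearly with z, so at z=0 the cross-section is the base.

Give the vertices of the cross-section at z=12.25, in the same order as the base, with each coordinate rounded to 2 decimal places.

Cross-section at z=12.25: (9.02,2.69) (-7.61,0.48) (-9.02,-2.69) (-9.31,-4.35)

t = z/height = 12.25/19 = 0.644737
s = 1 + (scale-1)·z/height = 1 + (2.06-1)·12.25/19 = 1.683421
θ = twist·z/height = -155°·12.25/19 = -99.9342° = -1.744181 rad
cos θ = -0.172517, sin θ = -0.985006 (intermediates below are computed at full precision and shown rounded to 5 d.p.)
v1: (-2.5,5) → rotate → (5.35633,1.59993) → ×s → (9.01695,2.69336) → (9.02,2.69)
v2: (0.5,-4.5) → rotate → (-4.51879,0.28382) → ×s → (-7.60702,0.47780) → (-7.61,0.48)
v3: (2.5,-5) → rotate → (-5.35633,-1.59993) → ×s → (-9.01695,-2.69336) → (-9.02,-2.69)
v4: (3.5,-5) → rotate → (-5.52884,-2.58494) → ×s → (-9.30737,-4.35154) → (-9.31,-4.35)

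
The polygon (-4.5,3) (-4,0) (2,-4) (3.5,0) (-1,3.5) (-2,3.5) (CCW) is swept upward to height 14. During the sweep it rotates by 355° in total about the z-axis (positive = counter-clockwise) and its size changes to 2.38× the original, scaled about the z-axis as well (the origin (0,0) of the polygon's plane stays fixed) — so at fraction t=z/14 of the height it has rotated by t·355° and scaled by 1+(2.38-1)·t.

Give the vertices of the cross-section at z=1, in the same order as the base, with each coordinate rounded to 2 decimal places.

t = z/height = 1/14 = 0.0714286
s = 1 + (scale-1)·z/height = 1 + (2.38-1)·1/14 = 1.098571
θ = twist·z/height = 355°·1/14 = 25.3571° = 0.442566 rad
cos θ = 0.903656, sin θ = 0.428259 (intermediates below are computed at full precision and shown rounded to 5 d.p.)
v1: (-4.5,3) → rotate → (-5.35123,0.78380) → ×s → (-5.87871,0.86106) → (-5.88,0.86)
v2: (-4,0) → rotate → (-3.61462,-1.71304) → ×s → (-3.97092,-1.88189) → (-3.97,-1.88)
v3: (2,-4) → rotate → (3.52035,-2.75810) → ×s → (3.86735,-3.02998) → (3.87,-3.03)
v4: (3.5,0) → rotate → (3.16280,1.49891) → ×s → (3.47456,1.64666) → (3.47,1.65)
v5: (-1,3.5) → rotate → (-2.40256,2.73454) → ×s → (-2.63939,3.00408) → (-2.64,3.00)
v6: (-2,3.5) → rotate → (-3.30622,2.30628) → ×s → (-3.63212,2.53361) → (-3.63,2.53)

Cross-section at z=1: (-5.88,0.86) (-3.97,-1.88) (3.87,-3.03) (3.47,1.65) (-2.64,3.00) (-3.63,2.53)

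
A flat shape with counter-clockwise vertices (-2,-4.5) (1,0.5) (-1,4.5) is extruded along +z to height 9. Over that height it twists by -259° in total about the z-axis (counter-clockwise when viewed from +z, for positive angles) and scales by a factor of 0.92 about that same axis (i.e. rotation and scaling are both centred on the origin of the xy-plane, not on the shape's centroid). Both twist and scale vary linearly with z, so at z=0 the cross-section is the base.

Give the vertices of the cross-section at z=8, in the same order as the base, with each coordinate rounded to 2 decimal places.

Cross-section at z=8: (4.40,1.25) (-0.95,0.42) (-2.62,-3.39)

t = z/height = 8/9 = 0.888889
s = 1 + (scale-1)·z/height = 1 + (0.92-1)·8/9 = 0.928889
θ = twist·z/height = -259°·8/9 = -230.2222° = -4.018136 rad
cos θ = -0.639812, sin θ = 0.768532 (intermediates below are computed at full precision and shown rounded to 5 d.p.)
v1: (-2,-4.5) → rotate → (4.73802,1.34209) → ×s → (4.40109,1.24665) → (4.40,1.25)
v2: (1,0.5) → rotate → (-1.02408,0.44863) → ×s → (-0.95125,0.41672) → (-0.95,0.42)
v3: (-1,4.5) → rotate → (-2.81858,-3.64768) → ×s → (-2.61815,-3.38829) → (-2.62,-3.39)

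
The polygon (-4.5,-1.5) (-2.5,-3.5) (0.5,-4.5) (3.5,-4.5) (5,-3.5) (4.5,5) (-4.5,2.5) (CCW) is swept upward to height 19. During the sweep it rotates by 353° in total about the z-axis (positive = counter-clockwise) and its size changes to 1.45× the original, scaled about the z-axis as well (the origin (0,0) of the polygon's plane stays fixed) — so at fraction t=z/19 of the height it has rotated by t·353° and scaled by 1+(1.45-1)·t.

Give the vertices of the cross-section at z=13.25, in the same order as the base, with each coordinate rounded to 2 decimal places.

Cross-section at z=13.25: (0.59,6.20) (-2.88,4.86) (-5.67,1.79) (-7.27,-1.82) (-6.86,-4.15) (3.62,-8.06) (5.39,4.08)

t = z/height = 13.25/19 = 0.697368
s = 1 + (scale-1)·z/height = 1 + (1.45-1)·13.25/19 = 1.313816
θ = twist·z/height = 353°·13.25/19 = 246.1711° = 4.296495 rad
cos θ = -0.404008, sin θ = -0.914756 (intermediates below are computed at full precision and shown rounded to 5 d.p.)
v1: (-4.5,-1.5) → rotate → (0.44590,4.72241) → ×s → (0.58583,6.20438) → (0.59,6.20)
v2: (-2.5,-3.5) → rotate → (-2.19163,3.70092) → ×s → (-2.87939,4.86232) → (-2.88,4.86)
v3: (0.5,-4.5) → rotate → (-4.31840,1.36066) → ×s → (-5.67359,1.78765) → (-5.67,1.79)
v4: (3.5,-4.5) → rotate → (-5.53043,-1.38361) → ×s → (-7.26596,-1.81781) → (-7.27,-1.82)
v5: (5,-3.5) → rotate → (-5.22168,-3.15975) → ×s → (-6.86033,-4.15133) → (-6.86,-4.15)
v6: (4.5,5) → rotate → (2.75574,-6.13644) → ×s → (3.62054,-8.06215) → (3.62,-8.06)
v7: (-4.5,2.5) → rotate → (4.10492,3.10638) → ×s → (5.39311,4.08121) → (5.39,4.08)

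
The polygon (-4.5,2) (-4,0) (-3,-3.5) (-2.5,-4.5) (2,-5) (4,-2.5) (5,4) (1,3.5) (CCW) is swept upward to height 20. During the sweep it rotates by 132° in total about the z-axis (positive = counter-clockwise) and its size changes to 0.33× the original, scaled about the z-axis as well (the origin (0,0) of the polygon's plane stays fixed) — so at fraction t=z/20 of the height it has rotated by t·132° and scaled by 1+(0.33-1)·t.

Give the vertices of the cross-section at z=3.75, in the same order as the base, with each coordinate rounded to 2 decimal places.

Cross-section at z=3.75: (-4.31,-0.06) (-3.18,-1.46) (-1.10,-3.88) (-0.34,-4.49) (3.42,-3.24) (4.09,-0.52) (2.51,5.01) (-0.49,3.15)

t = z/height = 3.75/20 = 0.1875
s = 1 + (scale-1)·z/height = 1 + (0.33-1)·3.75/20 = 0.874375
θ = twist·z/height = 132°·3.75/20 = 24.7500° = 0.431969 rad
cos θ = 0.908143, sin θ = 0.418660 (intermediates below are computed at full precision and shown rounded to 5 d.p.)
v1: (-4.5,2) → rotate → (-4.92396,-0.06768) → ×s → (-4.30539,-0.05918) → (-4.31,-0.06)
v2: (-4,0) → rotate → (-3.63257,-1.67464) → ×s → (-3.17623,-1.46426) → (-3.18,-1.46)
v3: (-3,-3.5) → rotate → (-1.25912,-4.43448) → ×s → (-1.10094,-3.87740) → (-1.10,-3.88)
v4: (-2.5,-4.5) → rotate → (-0.38639,-5.13329) → ×s → (-0.33785,-4.48842) → (-0.34,-4.49)
v5: (2,-5) → rotate → (3.90959,-3.70340) → ×s → (3.41844,-3.23816) → (3.42,-3.24)
v6: (4,-2.5) → rotate → (4.67922,-0.59572) → ×s → (4.09139,-0.52088) → (4.09,-0.52)
v7: (5,4) → rotate → (2.86608,5.72587) → ×s → (2.50603,5.00656) → (2.51,5.01)
v8: (1,3.5) → rotate → (-0.55717,3.59716) → ×s → (-0.48717,3.14527) → (-0.49,3.15)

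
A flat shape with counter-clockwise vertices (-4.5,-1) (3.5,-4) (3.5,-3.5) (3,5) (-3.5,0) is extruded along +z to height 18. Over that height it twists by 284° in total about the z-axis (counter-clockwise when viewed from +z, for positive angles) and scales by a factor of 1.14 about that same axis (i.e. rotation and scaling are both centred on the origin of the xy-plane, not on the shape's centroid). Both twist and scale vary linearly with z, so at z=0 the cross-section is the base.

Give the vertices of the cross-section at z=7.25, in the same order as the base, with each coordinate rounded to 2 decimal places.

t = z/height = 7.25/18 = 0.402778
s = 1 + (scale-1)·z/height = 1 + (1.14-1)·7.25/18 = 1.056389
θ = twist·z/height = 284°·7.25/18 = 114.3889° = 1.996463 rad
cos θ = -0.412928, sin θ = 0.910764 (intermediates below are computed at full precision and shown rounded to 5 d.p.)
v1: (-4.5,-1) → rotate → (2.76894,-3.68551) → ×s → (2.92508,-3.89333) → (2.93,-3.89)
v2: (3.5,-4) → rotate → (2.19781,4.83938) → ×s → (2.32174,5.11227) → (2.32,5.11)
v3: (3.5,-3.5) → rotate → (1.74243,4.63292) → ×s → (1.84068,4.89417) → (1.84,4.89)
v4: (3,5) → rotate → (-5.79260,0.66765) → ×s → (-6.11924,0.70530) → (-6.12,0.71)
v5: (-3.5,0) → rotate → (1.44525,-3.18767) → ×s → (1.52674,-3.36742) → (1.53,-3.37)

Cross-section at z=7.25: (2.93,-3.89) (2.32,5.11) (1.84,4.89) (-6.12,0.71) (1.53,-3.37)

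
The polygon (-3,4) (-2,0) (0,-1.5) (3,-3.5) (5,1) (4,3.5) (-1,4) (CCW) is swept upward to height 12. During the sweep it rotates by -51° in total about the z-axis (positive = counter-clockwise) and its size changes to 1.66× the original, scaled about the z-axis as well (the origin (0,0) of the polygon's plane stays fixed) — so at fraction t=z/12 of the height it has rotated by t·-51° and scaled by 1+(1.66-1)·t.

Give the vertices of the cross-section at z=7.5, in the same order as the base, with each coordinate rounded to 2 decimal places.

Cross-section at z=7.5: (-0.61,7.04) (-2.40,1.49) (-1.12,-1.80) (0.99,-6.44) (6.74,-2.53) (7.41,1.21) (1.78,5.54)

t = z/height = 7.5/12 = 0.625
s = 1 + (scale-1)·z/height = 1 + (1.66-1)·7.5/12 = 1.412500
θ = twist·z/height = -51°·7.5/12 = -31.8750° = -0.556324 rad
cos θ = 0.849202, sin θ = -0.528068 (intermediates below are computed at full precision and shown rounded to 5 d.p.)
v1: (-3,4) → rotate → (-0.43534,4.98101) → ×s → (-0.61491,7.03568) → (-0.61,7.04)
v2: (-2,0) → rotate → (-1.69840,1.05614) → ×s → (-2.39900,1.49179) → (-2.40,1.49)
v3: (0,-1.5) → rotate → (-0.79210,-1.27380) → ×s → (-1.11884,-1.79925) → (-1.12,-1.80)
v4: (3,-3.5) → rotate → (0.69937,-4.55641) → ×s → (0.98786,-6.43593) → (0.99,-6.44)
v5: (5,1) → rotate → (4.77408,-1.79114) → ×s → (6.74339,-2.52998) → (6.74,-2.53)
v6: (4,3.5) → rotate → (5.24505,0.85994) → ×s → (7.40863,1.21466) → (7.41,1.21)
v7: (-1,4) → rotate → (1.26307,3.92488) → ×s → (1.78409,5.54389) → (1.78,5.54)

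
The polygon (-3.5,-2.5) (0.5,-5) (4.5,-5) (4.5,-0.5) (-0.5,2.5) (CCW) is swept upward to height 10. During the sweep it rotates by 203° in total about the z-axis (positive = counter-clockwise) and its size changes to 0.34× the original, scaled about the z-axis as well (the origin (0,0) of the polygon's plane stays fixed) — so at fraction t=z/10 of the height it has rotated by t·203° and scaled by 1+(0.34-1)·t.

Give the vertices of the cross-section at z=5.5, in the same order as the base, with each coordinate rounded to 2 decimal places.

Cross-section at z=5.5: (2.30,-1.48) (2.84,1.47) (1.90,3.84) (-0.76,2.78) (-1.36,-0.88)

t = z/height = 5.5/10 = 0.55
s = 1 + (scale-1)·z/height = 1 + (0.34-1)·5.5/10 = 0.637000
θ = twist·z/height = 203°·5.5/10 = 111.6500° = 1.948660 rad
cos θ = -0.368936, sin θ = 0.929455 (intermediates below are computed at full precision and shown rounded to 5 d.p.)
v1: (-3.5,-2.5) → rotate → (3.61491,-2.33075) → ×s → (2.30270,-1.48469) → (2.30,-1.48)
v2: (0.5,-5) → rotate → (4.46281,2.30941) → ×s → (2.84281,1.47109) → (2.84,1.47)
v3: (4.5,-5) → rotate → (2.98706,6.02723) → ×s → (1.90276,3.83934) → (1.90,3.84)
v4: (4.5,-0.5) → rotate → (-1.19548,4.36701) → ×s → (-0.76152,2.78179) → (-0.76,2.78)
v5: (-0.5,2.5) → rotate → (-2.13917,-1.38707) → ×s → (-1.36265,-0.88356) → (-1.36,-0.88)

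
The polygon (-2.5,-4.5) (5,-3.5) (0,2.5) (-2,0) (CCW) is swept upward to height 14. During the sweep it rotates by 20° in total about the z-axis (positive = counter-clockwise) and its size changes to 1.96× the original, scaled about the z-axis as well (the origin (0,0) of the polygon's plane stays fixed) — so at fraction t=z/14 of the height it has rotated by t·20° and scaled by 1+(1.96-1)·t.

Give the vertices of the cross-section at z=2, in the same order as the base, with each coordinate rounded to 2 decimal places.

Cross-section at z=2: (-2.58,-5.25) (5.88,-3.69) (-0.14,2.84) (-2.27,-0.11)

t = z/height = 2/14 = 0.142857
s = 1 + (scale-1)·z/height = 1 + (1.96-1)·2/14 = 1.137143
θ = twist·z/height = 20°·2/14 = 2.8571° = 0.049867 rad
cos θ = 0.998757, sin θ = 0.049846 (intermediates below are computed at full precision and shown rounded to 5 d.p.)
v1: (-2.5,-4.5) → rotate → (-2.27259,-4.61902) → ×s → (-2.58425,-5.25249) → (-2.58,-5.25)
v2: (5,-3.5) → rotate → (5.16825,-3.24642) → ×s → (5.87703,-3.69164) → (5.88,-3.69)
v3: (0,2.5) → rotate → (-0.12461,2.49689) → ×s → (-0.14170,2.83932) → (-0.14,2.84)
v4: (-2,0) → rotate → (-1.99751,-0.09969) → ×s → (-2.27146,-0.11336) → (-2.27,-0.11)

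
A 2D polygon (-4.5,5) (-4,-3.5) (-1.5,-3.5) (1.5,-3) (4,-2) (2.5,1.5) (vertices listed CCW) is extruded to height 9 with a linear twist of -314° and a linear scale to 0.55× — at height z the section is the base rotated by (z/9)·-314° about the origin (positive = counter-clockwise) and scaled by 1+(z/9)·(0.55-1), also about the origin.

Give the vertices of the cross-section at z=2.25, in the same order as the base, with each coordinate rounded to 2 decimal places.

Cross-section at z=2.25: (3.55,4.80) (-3.75,2.86) (-3.31,0.69) (-2.34,-1.84) (-1.03,-3.83) (1.75,-1.91)

t = z/height = 2.25/9 = 0.25
s = 1 + (scale-1)·z/height = 1 + (0.55-1)·2.25/9 = 0.887500
θ = twist·z/height = -314°·2.25/9 = -78.5000° = -1.370083 rad
cos θ = 0.199368, sin θ = -0.979925 (intermediates below are computed at full precision and shown rounded to 5 d.p.)
v1: (-4.5,5) → rotate → (4.00247,5.40650) → ×s → (3.55219,4.79827) → (3.55,4.80)
v2: (-4,-3.5) → rotate → (-4.22721,3.22191) → ×s → (-3.75165,2.85945) → (-3.75,2.86)
v3: (-1.5,-3.5) → rotate → (-3.72879,0.77210) → ×s → (-3.30930,0.68524) → (-3.31,0.69)
v4: (1.5,-3) → rotate → (-2.64072,-2.06799) → ×s → (-2.34364,-1.83534) → (-2.34,-1.84)
v5: (4,-2) → rotate → (-1.16238,-4.31843) → ×s → (-1.03161,-3.83261) → (-1.03,-3.83)
v6: (2.5,1.5) → rotate → (1.96831,-2.15076) → ×s → (1.74687,-1.90880) → (1.75,-1.91)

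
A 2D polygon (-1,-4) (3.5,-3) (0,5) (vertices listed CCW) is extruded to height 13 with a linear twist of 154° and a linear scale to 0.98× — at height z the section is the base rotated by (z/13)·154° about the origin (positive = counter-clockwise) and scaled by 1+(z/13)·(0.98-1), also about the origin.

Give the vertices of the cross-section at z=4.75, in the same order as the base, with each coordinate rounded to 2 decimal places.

t = z/height = 4.75/13 = 0.365385
s = 1 + (scale-1)·z/height = 1 + (0.98-1)·4.75/13 = 0.992692
θ = twist·z/height = 154°·4.75/13 = 56.2692° = 0.982083 rad
cos θ = 0.555291, sin θ = 0.831656 (intermediates below are computed at full precision and shown rounded to 5 d.p.)
v1: (-1,-4) → rotate → (2.77133,-3.05282) → ×s → (2.75108,-3.03051) → (2.75,-3.03)
v2: (3.5,-3) → rotate → (4.43849,1.24492) → ×s → (4.40605,1.23583) → (4.41,1.24)
v3: (0,5) → rotate → (-4.15828,2.77646) → ×s → (-4.12789,2.75617) → (-4.13,2.76)

Cross-section at z=4.75: (2.75,-3.03) (4.41,1.24) (-4.13,2.76)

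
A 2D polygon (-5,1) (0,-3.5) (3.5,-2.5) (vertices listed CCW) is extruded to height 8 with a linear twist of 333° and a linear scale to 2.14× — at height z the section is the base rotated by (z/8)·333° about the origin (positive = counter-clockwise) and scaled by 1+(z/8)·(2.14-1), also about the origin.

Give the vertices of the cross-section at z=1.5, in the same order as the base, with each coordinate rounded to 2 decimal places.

t = z/height = 1.5/8 = 0.1875
s = 1 + (scale-1)·z/height = 1 + (2.14-1)·1.5/8 = 1.213750
θ = twist·z/height = 333°·1.5/8 = 62.4375° = 1.089740 rad
cos θ = 0.462716, sin θ = 0.886507 (intermediates below are computed at full precision and shown rounded to 5 d.p.)
v1: (-5,1) → rotate → (-3.20009,-3.96982) → ×s → (-3.88410,-4.81837) → (-3.88,-4.82)
v2: (0,-3.5) → rotate → (3.10277,-1.61951) → ×s → (3.76599,-1.96568) → (3.77,-1.97)
v3: (3.5,-2.5) → rotate → (3.83577,1.94598) → ×s → (4.65567,2.36194) → (4.66,2.36)

Cross-section at z=1.5: (-3.88,-4.82) (3.77,-1.97) (4.66,2.36)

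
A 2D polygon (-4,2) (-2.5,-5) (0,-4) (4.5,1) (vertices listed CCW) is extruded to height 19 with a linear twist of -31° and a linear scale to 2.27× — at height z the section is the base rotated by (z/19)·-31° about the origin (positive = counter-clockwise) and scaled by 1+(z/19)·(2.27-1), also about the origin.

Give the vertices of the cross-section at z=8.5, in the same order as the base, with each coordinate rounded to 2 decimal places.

t = z/height = 8.5/19 = 0.447368
s = 1 + (scale-1)·z/height = 1 + (2.27-1)·8.5/19 = 1.568158
θ = twist·z/height = -31°·8.5/19 = -13.8684° = -0.242050 rad
cos θ = 0.970849, sin θ = -0.239693 (intermediates below are computed at full precision and shown rounded to 5 d.p.)
v1: (-4,2) → rotate → (-3.40401,2.90047) → ×s → (-5.33802,4.54839) → (-5.34,4.55)
v2: (-2.5,-5) → rotate → (-3.62559,-4.25501) → ×s → (-5.68549,-6.67253) → (-5.69,-6.67)
v3: (0,-4) → rotate → (-0.95877,-3.88339) → ×s → (-1.50351,-6.08978) → (-1.50,-6.09)
v4: (4.5,1) → rotate → (4.60851,-0.10777) → ×s → (7.22687,-0.16900) → (7.23,-0.17)

Cross-section at z=8.5: (-5.34,4.55) (-5.69,-6.67) (-1.50,-6.09) (7.23,-0.17)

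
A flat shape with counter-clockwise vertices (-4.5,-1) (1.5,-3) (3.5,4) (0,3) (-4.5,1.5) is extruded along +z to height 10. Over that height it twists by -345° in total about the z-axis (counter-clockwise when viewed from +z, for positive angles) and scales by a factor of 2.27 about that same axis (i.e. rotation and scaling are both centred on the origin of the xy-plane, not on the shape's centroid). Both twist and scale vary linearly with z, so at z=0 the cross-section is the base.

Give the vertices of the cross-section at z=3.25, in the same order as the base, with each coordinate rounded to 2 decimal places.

t = z/height = 3.25/10 = 0.325
s = 1 + (scale-1)·z/height = 1 + (2.27-1)·3.25/10 = 1.412750
θ = twist·z/height = -345°·3.25/10 = -112.1250° = -1.956950 rad
cos θ = -0.376629, sin θ = -0.926364 (intermediates below are computed at full precision and shown rounded to 5 d.p.)
v1: (-4.5,-1) → rotate → (0.76846,4.54527) → ×s → (1.08565,6.42133) → (1.09,6.42)
v2: (1.5,-3) → rotate → (-3.34404,-0.25966) → ×s → (-4.72429,-0.36684) → (-4.72,-0.37)
v3: (3.5,4) → rotate → (2.38726,-4.74879) → ×s → (3.37260,-6.70885) → (3.37,-6.71)
v4: (0,3) → rotate → (2.77909,-1.12989) → ×s → (3.92616,-1.59625) → (3.93,-1.60)
v5: (-4.5,1.5) → rotate → (3.08437,3.60370) → ×s → (4.35745,5.09112) → (4.36,5.09)

Cross-section at z=3.25: (1.09,6.42) (-4.72,-0.37) (3.37,-6.71) (3.93,-1.60) (4.36,5.09)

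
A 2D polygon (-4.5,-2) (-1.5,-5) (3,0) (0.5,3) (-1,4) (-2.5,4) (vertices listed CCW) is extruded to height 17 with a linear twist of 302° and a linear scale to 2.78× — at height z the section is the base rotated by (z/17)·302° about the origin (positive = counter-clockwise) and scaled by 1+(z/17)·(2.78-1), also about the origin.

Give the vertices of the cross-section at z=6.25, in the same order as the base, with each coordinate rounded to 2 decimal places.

t = z/height = 6.25/17 = 0.367647
s = 1 + (scale-1)·z/height = 1 + (2.78-1)·6.25/17 = 1.654412
θ = twist·z/height = 302°·6.25/17 = 111.0294° = 1.937829 rad
cos θ = -0.358847, sin θ = 0.933396 (intermediates below are computed at full precision and shown rounded to 5 d.p.)
v1: (-4.5,-2) → rotate → (3.48160,-3.48259) → ×s → (5.76001,-5.76164) → (5.76,-5.76)
v2: (-1.5,-5) → rotate → (5.20525,0.39414) → ×s → (8.61163,0.65207) → (8.61,0.65)
v3: (3,0) → rotate → (-1.07654,2.80019) → ×s → (-1.78104,4.63267) → (-1.78,4.63)
v4: (0.5,3) → rotate → (-2.97961,-0.60984) → ×s → (-4.92951,-1.00893) → (-4.93,-1.01)
v5: (-1,4) → rotate → (-3.37474,-2.36878) → ×s → (-5.58321,-3.91895) → (-5.58,-3.92)
v6: (-2.5,4) → rotate → (-2.83647,-3.76888) → ×s → (-4.69269,-6.23528) → (-4.69,-6.24)

Cross-section at z=6.25: (5.76,-5.76) (8.61,0.65) (-1.78,4.63) (-4.93,-1.01) (-5.58,-3.92) (-4.69,-6.24)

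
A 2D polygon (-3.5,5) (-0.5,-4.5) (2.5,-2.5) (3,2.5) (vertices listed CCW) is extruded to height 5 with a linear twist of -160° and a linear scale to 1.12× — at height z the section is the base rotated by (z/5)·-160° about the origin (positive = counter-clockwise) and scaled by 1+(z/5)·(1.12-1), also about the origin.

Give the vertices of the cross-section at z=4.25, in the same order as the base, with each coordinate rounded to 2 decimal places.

t = z/height = 4.25/5 = 0.85
s = 1 + (scale-1)·z/height = 1 + (1.12-1)·4.25/5 = 1.102000
θ = twist·z/height = -160°·4.25/5 = -136.0000° = -2.373648 rad
cos θ = -0.719340, sin θ = -0.694658 (intermediates below are computed at full precision and shown rounded to 5 d.p.)
v1: (-3.5,5) → rotate → (5.99098,-1.16539) → ×s → (6.60206,-1.28426) → (6.60,-1.28)
v2: (-0.5,-4.5) → rotate → (-2.76629,3.58436) → ×s → (-3.04845,3.94996) → (-3.05,3.95)
v3: (2.5,-2.5) → rotate → (-3.53500,0.06170) → ×s → (-3.89556,0.06800) → (-3.90,0.07)
v4: (3,2.5) → rotate → (-0.42137,-3.88232) → ×s → (-0.46435,-4.27832) → (-0.46,-4.28)

Cross-section at z=4.25: (6.60,-1.28) (-3.05,3.95) (-3.90,0.07) (-0.46,-4.28)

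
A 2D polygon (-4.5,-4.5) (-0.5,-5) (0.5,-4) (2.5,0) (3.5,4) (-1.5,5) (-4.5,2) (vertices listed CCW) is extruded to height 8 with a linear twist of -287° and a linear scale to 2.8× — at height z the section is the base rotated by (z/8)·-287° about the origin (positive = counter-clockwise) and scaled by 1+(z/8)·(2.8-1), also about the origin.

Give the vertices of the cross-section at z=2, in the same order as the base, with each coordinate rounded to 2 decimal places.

Cross-section at z=2: (-8.24,4.15) (-7.11,-1.58) (-5.28,-2.50) (1.14,-3.44) (7.10,-3.00) (6.20,4.34) (0.71,7.10)

t = z/height = 2/8 = 0.25
s = 1 + (scale-1)·z/height = 1 + (2.8-1)·2/8 = 1.450000
θ = twist·z/height = -287°·2/8 = -71.7500° = -1.252274 rad
cos θ = 0.313164, sin θ = -0.949699 (intermediates below are computed at full precision and shown rounded to 5 d.p.)
v1: (-4.5,-4.5) → rotate → (-5.68288,2.86441) → ×s → (-8.24018,4.15339) → (-8.24,4.15)
v2: (-0.5,-5) → rotate → (-4.90508,-1.09097) → ×s → (-7.11236,-1.58191) → (-7.11,-1.58)
v3: (0.5,-4) → rotate → (-3.64221,-1.72750) → ×s → (-5.28121,-2.50488) → (-5.28,-2.50)
v4: (2.5,0) → rotate → (0.78291,-2.37425) → ×s → (1.13522,-3.44266) → (1.14,-3.44)
v5: (3.5,4) → rotate → (4.89487,-2.07129) → ×s → (7.09756,-3.00337) → (7.10,-3.00)
v6: (-1.5,5) → rotate → (4.27875,2.99037) → ×s → (6.20419,4.33603) → (6.20,4.34)
v7: (-4.5,2) → rotate → (0.49016,4.89997) → ×s → (0.71073,7.10496) → (0.71,7.10)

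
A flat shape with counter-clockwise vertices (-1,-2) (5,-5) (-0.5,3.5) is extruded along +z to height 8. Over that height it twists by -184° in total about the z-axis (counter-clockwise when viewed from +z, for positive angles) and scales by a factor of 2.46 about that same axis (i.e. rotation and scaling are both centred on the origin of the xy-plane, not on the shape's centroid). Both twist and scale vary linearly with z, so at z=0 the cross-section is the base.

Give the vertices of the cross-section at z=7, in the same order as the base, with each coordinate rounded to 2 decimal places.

Cross-section at z=7: (0.67,5.05) (-14.47,7.06) (3.67,-7.17)

t = z/height = 7/8 = 0.875
s = 1 + (scale-1)·z/height = 1 + (2.46-1)·7/8 = 2.277500
θ = twist·z/height = -184°·7/8 = -161.0000° = -2.809980 rad
cos θ = -0.945519, sin θ = -0.325568 (intermediates below are computed at full precision and shown rounded to 5 d.p.)
v1: (-1,-2) → rotate → (0.29438,2.21661) → ×s → (0.67046,5.04832) → (0.67,5.05)
v2: (5,-5) → rotate → (-6.35543,3.09975) → ×s → (-14.47450,7.05969) → (-14.47,7.06)
v3: (-0.5,3.5) → rotate → (1.61225,-3.14653) → ×s → (3.67189,-7.16622) → (3.67,-7.17)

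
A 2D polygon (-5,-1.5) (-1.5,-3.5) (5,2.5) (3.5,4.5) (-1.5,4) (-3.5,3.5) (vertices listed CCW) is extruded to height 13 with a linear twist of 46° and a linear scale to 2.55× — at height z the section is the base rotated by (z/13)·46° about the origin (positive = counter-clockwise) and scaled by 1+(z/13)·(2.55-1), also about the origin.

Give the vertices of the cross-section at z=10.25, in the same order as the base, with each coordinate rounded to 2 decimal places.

Cross-section at z=10.25: (-6.99,-9.26) (1.91,-8.24) (5.67,11.05) (0.35,12.66) (-7.95,5.19) (-10.87,1.67)

t = z/height = 10.25/13 = 0.788462
s = 1 + (scale-1)·z/height = 1 + (2.55-1)·10.25/13 = 2.222115
θ = twist·z/height = 46°·10.25/13 = 36.2692° = 0.633017 rad
cos θ = 0.806246, sin θ = 0.591580 (intermediates below are computed at full precision and shown rounded to 5 d.p.)
v1: (-5,-1.5) → rotate → (-3.14386,-4.16727) → ×s → (-6.98602,-9.26016) → (-6.99,-9.26)
v2: (-1.5,-3.5) → rotate → (0.86116,-3.70923) → ×s → (1.91360,-8.24234) → (1.91,-8.24)
v3: (5,2.5) → rotate → (2.55228,4.97352) → ×s → (5.67146,11.05173) → (5.67,11.05)
v4: (3.5,4.5) → rotate → (0.15975,5.69864) → ×s → (0.35498,12.66303) → (0.35,12.66)
v5: (-1.5,4) → rotate → (-3.57569,2.33761) → ×s → (-7.94560,5.19445) → (-7.95,5.19)
v6: (-3.5,3.5) → rotate → (-4.89239,0.75133) → ×s → (-10.87146,1.66954) → (-10.87,1.67)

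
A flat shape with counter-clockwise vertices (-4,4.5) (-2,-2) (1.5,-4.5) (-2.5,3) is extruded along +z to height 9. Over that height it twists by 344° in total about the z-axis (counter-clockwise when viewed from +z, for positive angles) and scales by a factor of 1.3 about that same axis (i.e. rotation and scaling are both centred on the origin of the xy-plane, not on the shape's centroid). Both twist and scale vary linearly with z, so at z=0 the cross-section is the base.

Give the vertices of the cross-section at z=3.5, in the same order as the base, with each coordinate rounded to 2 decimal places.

Cross-section at z=3.5: (-0.54,-6.70) (3.16,-0.07) (2.47,4.69) (-0.49,-4.33)

t = z/height = 3.5/9 = 0.388889
s = 1 + (scale-1)·z/height = 1 + (1.3-1)·3.5/9 = 1.116667
θ = twist·z/height = 344°·3.5/9 = 133.7778° = 2.334863 rad
cos θ = -0.691863, sin θ = 0.722029 (intermediates below are computed at full precision and shown rounded to 5 d.p.)
v1: (-4,4.5) → rotate → (-0.48168,-6.00150) → ×s → (-0.53787,-6.70167) → (-0.54,-6.70)
v2: (-2,-2) → rotate → (2.82778,-0.06033) → ×s → (3.15769,-0.06737) → (3.16,-0.07)
v3: (1.5,-4.5) → rotate → (2.21133,4.19643) → ×s → (2.46932,4.68601) → (2.47,4.69)
v4: (-2.5,3) → rotate → (-0.43643,-3.88066) → ×s → (-0.48734,-4.33340) → (-0.49,-4.33)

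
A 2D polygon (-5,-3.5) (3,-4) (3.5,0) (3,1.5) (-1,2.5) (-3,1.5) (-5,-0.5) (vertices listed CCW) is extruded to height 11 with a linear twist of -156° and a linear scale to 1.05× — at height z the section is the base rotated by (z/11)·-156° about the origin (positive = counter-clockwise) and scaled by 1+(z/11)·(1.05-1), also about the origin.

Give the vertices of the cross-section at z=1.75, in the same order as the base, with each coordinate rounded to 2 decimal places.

t = z/height = 1.75/11 = 0.159091
s = 1 + (scale-1)·z/height = 1 + (1.05-1)·1.75/11 = 1.007955
θ = twist·z/height = -156°·1.75/11 = -24.8182° = -0.433159 rad
cos θ = 0.907644, sin θ = -0.419740 (intermediates below are computed at full precision and shown rounded to 5 d.p.)
v1: (-5,-3.5) → rotate → (-6.00731,-1.07805) → ×s → (-6.05510,-1.08663) → (-6.06,-1.09)
v2: (3,-4) → rotate → (1.04397,-4.88980) → ×s → (1.05228,-4.92869) → (1.05,-4.93)
v3: (3.5,0) → rotate → (3.17676,-1.46909) → ×s → (3.20202,-1.48078) → (3.20,-1.48)
v4: (3,1.5) → rotate → (3.35254,0.10225) → ×s → (3.37921,0.10306) → (3.38,0.10)
v5: (-1,2.5) → rotate → (0.14171,2.68885) → ×s → (0.14283,2.71024) → (0.14,2.71)
v6: (-3,1.5) → rotate → (-2.09332,2.62069) → ×s → (-2.10997,2.64153) → (-2.11,2.64)
v7: (-5,-0.5) → rotate → (-4.74809,1.64488) → ×s → (-4.78586,1.65796) → (-4.79,1.66)

Cross-section at z=1.75: (-6.06,-1.09) (1.05,-4.93) (3.20,-1.48) (3.38,0.10) (0.14,2.71) (-2.11,2.64) (-4.79,1.66)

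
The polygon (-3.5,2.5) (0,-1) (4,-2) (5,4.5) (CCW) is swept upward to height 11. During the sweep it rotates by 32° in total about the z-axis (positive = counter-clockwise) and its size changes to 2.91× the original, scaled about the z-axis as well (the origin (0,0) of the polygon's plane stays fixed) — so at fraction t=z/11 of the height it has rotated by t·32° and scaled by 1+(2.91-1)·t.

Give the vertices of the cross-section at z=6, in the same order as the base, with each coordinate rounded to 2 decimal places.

Cross-section at z=6: (-8.35,2.73) (0.61,-1.95) (9.02,-1.45) (6.98,11.83)

t = z/height = 6/11 = 0.545455
s = 1 + (scale-1)·z/height = 1 + (2.91-1)·6/11 = 2.041818
θ = twist·z/height = 32°·6/11 = 17.4545° = 0.304639 rad
cos θ = 0.953955, sin θ = 0.299949 (intermediates below are computed at full precision and shown rounded to 5 d.p.)
v1: (-3.5,2.5) → rotate → (-4.08872,1.33507) → ×s → (-8.34841,2.72596) → (-8.35,2.73)
v2: (0,-1) → rotate → (0.29995,-0.95396) → ×s → (0.61244,-1.94780) → (0.61,-1.95)
v3: (4,-2) → rotate → (4.41572,-0.70811) → ×s → (9.01610,-1.44584) → (9.02,-1.45)
v4: (5,4.5) → rotate → (3.42001,5.79254) → ×s → (6.98303,11.82732) → (6.98,11.83)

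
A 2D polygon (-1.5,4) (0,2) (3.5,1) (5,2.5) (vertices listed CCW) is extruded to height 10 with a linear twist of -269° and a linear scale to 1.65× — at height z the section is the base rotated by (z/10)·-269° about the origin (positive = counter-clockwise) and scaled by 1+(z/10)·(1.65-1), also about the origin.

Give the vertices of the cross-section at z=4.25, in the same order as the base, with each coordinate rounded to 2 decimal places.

Cross-section at z=4.25: (5.44,-0.36) (2.33,-1.05) (-0.68,-4.60) (0.28,-7.13)

t = z/height = 4.25/10 = 0.425
s = 1 + (scale-1)·z/height = 1 + (1.65-1)·4.25/10 = 1.276250
θ = twist·z/height = -269°·4.25/10 = -114.3250° = -1.995348 rad
cos θ = -0.411912, sin θ = -0.911224 (intermediates below are computed at full precision and shown rounded to 5 d.p.)
v1: (-1.5,4) → rotate → (4.26276,-0.28081) → ×s → (5.44035,-0.35839) → (5.44,-0.36)
v2: (0,2) → rotate → (1.82245,-0.82382) → ×s → (2.32590,-1.05141) → (2.33,-1.05)
v3: (3.5,1) → rotate → (-0.53047,-3.60119) → ×s → (-0.67701,-4.59602) → (-0.68,-4.60)
v4: (5,2.5) → rotate → (0.21850,-5.58590) → ×s → (0.27886,-7.12900) → (0.28,-7.13)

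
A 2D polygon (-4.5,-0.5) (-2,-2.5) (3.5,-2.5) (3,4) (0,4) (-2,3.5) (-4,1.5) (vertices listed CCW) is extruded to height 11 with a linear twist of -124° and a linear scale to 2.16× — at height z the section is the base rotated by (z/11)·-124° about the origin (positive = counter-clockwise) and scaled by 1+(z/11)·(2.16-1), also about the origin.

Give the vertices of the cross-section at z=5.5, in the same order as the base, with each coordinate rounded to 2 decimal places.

t = z/height = 5.5/11 = 0.5
s = 1 + (scale-1)·z/height = 1 + (2.16-1)·5.5/11 = 1.580000
θ = twist·z/height = -124°·5.5/11 = -62.0000° = -1.082104 rad
cos θ = 0.469472, sin θ = -0.882948 (intermediates below are computed at full precision and shown rounded to 5 d.p.)
v1: (-4.5,-0.5) → rotate → (-2.55410,3.73853) → ×s → (-4.03547,5.90687) → (-4.04,5.91)
v2: (-2,-2.5) → rotate → (-3.14631,0.59222) → ×s → (-4.97117,0.93570) → (-4.97,0.94)
v3: (3.5,-2.5) → rotate → (-0.56422,-4.26400) → ×s → (-0.89147,-6.73711) → (-0.89,-6.74)
v4: (3,4) → rotate → (4.94021,-0.77096) → ×s → (7.80552,-1.21811) → (7.81,-1.22)
v5: (0,4) → rotate → (3.53179,1.87789) → ×s → (5.58023,2.96706) → (5.58,2.97)
v6: (-2,3.5) → rotate → (2.15137,3.40905) → ×s → (3.39917,5.38629) → (3.40,5.39)
v7: (-4,1.5) → rotate → (-0.55346,4.23600) → ×s → (-0.87447,6.69288) → (-0.87,6.69)

Cross-section at z=5.5: (-4.04,5.91) (-4.97,0.94) (-0.89,-6.74) (7.81,-1.22) (5.58,2.97) (3.40,5.39) (-0.87,6.69)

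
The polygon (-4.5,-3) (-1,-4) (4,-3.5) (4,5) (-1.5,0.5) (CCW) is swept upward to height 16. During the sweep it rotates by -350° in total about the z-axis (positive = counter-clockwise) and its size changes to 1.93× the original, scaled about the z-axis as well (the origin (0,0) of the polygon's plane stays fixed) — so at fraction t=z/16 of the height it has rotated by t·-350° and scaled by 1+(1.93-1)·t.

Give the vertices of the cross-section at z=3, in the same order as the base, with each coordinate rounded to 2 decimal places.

Cross-section at z=3: (-5.39,3.36) (-4.76,-0.87) (-1.81,-5.98) (7.29,-1.86) (-0.19,1.85)

t = z/height = 3/16 = 0.1875
s = 1 + (scale-1)·z/height = 1 + (1.93-1)·3/16 = 1.174375
θ = twist·z/height = -350°·3/16 = -65.6250° = -1.145372 rad
cos θ = 0.412707, sin θ = -0.910864 (intermediates below are computed at full precision and shown rounded to 5 d.p.)
v1: (-4.5,-3) → rotate → (-4.58977,2.86077) → ×s → (-5.39011,3.35961) → (-5.39,3.36)
v2: (-1,-4) → rotate → (-4.05616,-0.73996) → ×s → (-4.76346,-0.86900) → (-4.76,-0.87)
v3: (4,-3.5) → rotate → (-1.53720,-5.08793) → ×s → (-1.80524,-5.97514) → (-1.81,-5.98)
v4: (4,5) → rotate → (6.20515,-1.57992) → ×s → (7.28717,-1.85542) → (7.29,-1.86)
v5: (-1.5,0.5) → rotate → (-0.16363,1.57265) → ×s → (-0.19216,1.84688) → (-0.19,1.85)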